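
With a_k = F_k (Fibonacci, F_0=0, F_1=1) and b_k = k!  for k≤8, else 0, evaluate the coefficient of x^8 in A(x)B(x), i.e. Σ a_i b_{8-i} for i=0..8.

This is [x^8] in the product of the two ordinary generating functions.
Σ = 0·40320 + 1·5040 + 1·720 + 2·120 + 3·24 + 5·6 + 8·2 + 13·1 + 21·1 = 6152.

6152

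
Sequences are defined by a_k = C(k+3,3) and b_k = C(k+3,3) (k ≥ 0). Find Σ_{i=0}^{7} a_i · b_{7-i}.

The convolution is the x^7 coefficient of A(x)B(x).
Σ = 1·120 + 4·84 + 10·56 + 20·35 + 35·20 + 56·10 + 84·4 + 120·1 = 3432.

3432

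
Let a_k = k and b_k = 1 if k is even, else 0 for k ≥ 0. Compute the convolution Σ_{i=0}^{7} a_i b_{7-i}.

16

Write out a_i and b_{7-i} for i = 0,…,7 and sum the products.
Σ = 0·0 + 1·1 + 2·0 + 3·1 + 4·0 + 5·1 + 6·0 + 7·1 = 16.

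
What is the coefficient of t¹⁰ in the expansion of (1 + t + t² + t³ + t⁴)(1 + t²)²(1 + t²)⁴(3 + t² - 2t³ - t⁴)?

(1 + t + t² + t³ + t⁴) has coefficients 1,1,1,1,1 for degrees 0…4.
(1 + t²)² has coefficients 1,0,2,0,1,0,0,0,0,0,0 for degrees 0…10.
Multiplying by (1 + t²)⁴ gives running coefficients 1,0,6,0,15,0,20,0,15,0,6 for degrees 0…10.
Finally multiplying by (3 + t² - 2t³ - t⁴), the product of all factors after the first has coefficients 3,0,19,-2,50,-12,69,-30,50,-40,13 for degrees 0…10.
[t¹⁰] = 1·13 + 1·(-40) + 1·50 + 1·(-30) + 1·69 = 62.

62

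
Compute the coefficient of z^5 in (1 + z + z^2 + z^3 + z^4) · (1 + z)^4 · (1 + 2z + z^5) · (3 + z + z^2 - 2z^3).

185

(1 + z + z^2 + z^3 + z^4) has coefficients 1,1,1,1,1 for degrees 0…4.
(1 + z)^4 has coefficients 1,4,6,4,1,0 for degrees 0…5.
Multiplying by (1 + 2z + z^5) gives running coefficients 1,6,14,16,9,3 for degrees 0…5.
Finally multiplying by (3 + z + z^2 - 2z^3), the product of all factors after the first has coefficients 3,19,49,66,45,6 for degrees 0…5.
[z^5] = 1·6 + 1·45 + 1·66 + 1·49 + 1·19 = 185.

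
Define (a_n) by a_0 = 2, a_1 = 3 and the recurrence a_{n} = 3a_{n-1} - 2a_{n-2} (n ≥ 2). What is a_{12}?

4097

The ordinary generating function has denominator 1 - 3y + 2y^2.
Iterating the recurrence: a_0,…,a_{12} = 2, 3, 5, 9, 17, 33, 65, 129, 257, 513, 1025, 2049, 4097.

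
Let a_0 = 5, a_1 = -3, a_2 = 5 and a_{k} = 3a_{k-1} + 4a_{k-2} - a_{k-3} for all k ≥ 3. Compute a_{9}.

10841

The ordinary generating function has denominator 1 - 3x - 4x^2 + x^3.
Iterating the recurrence: a_0,…,a_{9} = 5, -3, 5, -2, 17, 38, 184, 687, 2759, 10841.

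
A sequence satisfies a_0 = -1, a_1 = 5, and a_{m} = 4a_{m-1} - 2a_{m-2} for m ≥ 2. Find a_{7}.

The ordinary generating function has denominator 1 - 4y + 2y^2.
Iterating the recurrence: a_0,…,a_{7} = -1, 5, 22, 78, 268, 916, 3128, 10680.

10680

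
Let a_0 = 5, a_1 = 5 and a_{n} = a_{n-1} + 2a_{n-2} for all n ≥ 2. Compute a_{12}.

13655

The ordinary generating function has denominator 1 - x - 2x^2.
Iterating the recurrence: a_0,…,a_{12} = 5, 5, 15, 25, 55, 105, 215, 425, 855, 1705, 3415, 6825, 13655.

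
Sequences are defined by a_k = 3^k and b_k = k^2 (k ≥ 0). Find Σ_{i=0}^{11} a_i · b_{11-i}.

265642

This is [x^11] in the product of the two ordinary generating functions.
Σ = 1·121 + 3·100 + 9·81 + 27·64 + 81·49 + 243·36 + 729·25 + 2187·16 + 6561·9 + 19683·4 + 59049·1 + 177147·0 = 265642.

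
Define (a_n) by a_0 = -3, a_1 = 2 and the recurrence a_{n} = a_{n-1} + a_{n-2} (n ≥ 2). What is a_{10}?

8

The ordinary generating function has denominator 1 - q - q^2.
Iterating the recurrence: a_0,…,a_{10} = -3, 2, -1, 1, 0, 1, 1, 2, 3, 5, 8.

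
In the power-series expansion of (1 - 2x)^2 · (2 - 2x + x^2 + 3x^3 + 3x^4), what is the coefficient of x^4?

-5

(1 - 2x)^2 has coefficients 1,-4,4 for degrees 0…2.
(2 - 2x + x^2 + 3x^3 + 3x^4) has coefficients 2,-2,1,3,3 for degrees 0…4.
[x^4] = 1·3 − 4·3 + 4·1 = -5.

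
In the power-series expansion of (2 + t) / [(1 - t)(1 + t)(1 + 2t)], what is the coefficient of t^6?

Partial fractions give a closed form: a_n = (1/2)·1^n + (-1/2)·(-1)^n + (2)·(-2)^n.
At n = 6: a_6 = 128.

128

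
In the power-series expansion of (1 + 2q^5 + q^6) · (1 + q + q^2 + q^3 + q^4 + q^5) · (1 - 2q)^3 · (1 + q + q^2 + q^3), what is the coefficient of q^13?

-14

(1 + 2q^5 + q^6) has coefficients 1,0,0,0,0,2,1 for degrees 0…6.
(1 + q + q^2 + q^3 + q^4 + q^5) has coefficients 1,1,1,1,1,1,0,0,0,0,0,0,0,0 for degrees 0…13.
Multiplying by (1 - 2q)^3 gives running coefficients 1,-5,7,-1,-1,-1,-2,4,-8,0,0,0,0,0 for degrees 0…13.
Finally multiplying by (1 + q + q^2 + q^3), the product of all factors after the first has coefficients 1,-4,3,2,0,4,-5,0,-7,-6,-4,-8,0,0 for degrees 0…13.
[q^13] = 1·0 + 2·(-7) + 1·0 = -14.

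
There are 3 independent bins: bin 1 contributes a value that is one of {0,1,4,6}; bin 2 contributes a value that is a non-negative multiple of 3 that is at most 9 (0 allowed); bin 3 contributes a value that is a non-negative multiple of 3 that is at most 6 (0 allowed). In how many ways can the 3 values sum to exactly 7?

5

The generating function for the choices is (1 + x + x⁴ + x⁶)·(1 + x³ + x⁶ + x⁹)·(1 + x³ + x⁶); the count is [x⁷].
(1 + x + x⁴ + x⁶) has coefficients 1,1,0,0,1,0,1 for degrees 0…6.
(1 + x³ + x⁶ + x⁹) has coefficients 1,0,0,1,0,0,1,0 for degrees 0…7.
Finally multiplying by (1 + x³ + x⁶), the product of all factors after the first has coefficients 1,0,0,2,0,0,3,0 for degrees 0…7.
[x⁷] = 1·0 + 1·3 + 1·2 + 1·0 = 5.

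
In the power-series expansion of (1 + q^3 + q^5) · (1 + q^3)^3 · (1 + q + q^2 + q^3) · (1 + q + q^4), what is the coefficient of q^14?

16

(1 + q^3 + q^5) has coefficients 1,0,0,1,0,1 for degrees 0…5.
(1 + q^3)^3 has coefficients 1,0,0,3,0,0,3,0,0,1,0,0,0,0,0 for degrees 0…14.
Multiplying by (1 + q + q^2 + q^3) gives running coefficients 1,1,1,4,3,3,6,3,3,4,1,1,1,0,0 for degrees 0…14.
Finally multiplying by (1 + q + q^4), the product of all factors after the first has coefficients 1,2,2,5,8,7,10,13,9,10,11,5,5,5,1 for degrees 0…14.
[q^14] = 1·1 + 1·5 + 1·10 = 16.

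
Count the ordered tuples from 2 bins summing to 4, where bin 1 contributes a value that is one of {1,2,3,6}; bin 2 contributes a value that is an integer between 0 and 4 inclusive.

The generating function for the choices is (x + x^2 + x^3 + x^6)·(1 + x + x^2 + x^3 + x^4); the count is [x^4].
(x + x^2 + x^3 + x^6) has coefficients 0,1,1,1,0 for degrees 0…4.
(1 + x + x^2 + x^3 + x^4) has coefficients 1,1,1,1,1 for degrees 0…4.
[x^4] = 1·1 + 1·1 + 1·1 = 3.

3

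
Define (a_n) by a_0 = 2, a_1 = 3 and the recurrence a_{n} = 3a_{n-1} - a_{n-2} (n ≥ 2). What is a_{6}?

The ordinary generating function has denominator 1 - 3z + z^2.
Iterating the recurrence: a_0,…,a_{6} = 2, 3, 7, 18, 47, 123, 322.

322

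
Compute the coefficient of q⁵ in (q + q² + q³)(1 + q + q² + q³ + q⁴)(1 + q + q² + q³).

11

(q + q² + q³) has coefficients 0,1,1,1 for degrees 0…3.
(1 + q + q² + q³ + q⁴) has coefficients 1,1,1,1,1,0 for degrees 0…5.
Finally multiplying by (1 + q + q² + q³), the product of all factors after the first has coefficients 1,2,3,4,4,3 for degrees 0…5.
[q⁵] = 1·4 + 1·4 + 1·3 = 11.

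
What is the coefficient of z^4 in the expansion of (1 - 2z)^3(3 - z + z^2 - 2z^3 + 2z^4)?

34

(1 - 2z)^3 has coefficients 1,-6,12,-8 for degrees 0…3.
(3 - z + z^2 - 2z^3 + 2z^4) has coefficients 3,-1,1,-2,2 for degrees 0…4.
[z^4] = 1·2 − 6·(-2) + 12·1 − 8·(-1) = 34.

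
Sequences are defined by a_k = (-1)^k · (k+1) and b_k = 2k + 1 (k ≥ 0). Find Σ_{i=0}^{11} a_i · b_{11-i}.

The convolution is the t^11 coefficient of A(t)B(t).
Σ = 1·23 − 2·21 + 3·19 − 4·17 + 5·15 − 6·13 + 7·11 − 8·9 + 9·7 − 10·5 + 11·3 − 12·1 = 6.

6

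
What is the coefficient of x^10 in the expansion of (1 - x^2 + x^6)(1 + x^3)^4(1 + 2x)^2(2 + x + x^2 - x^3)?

(1 - x^2 + x^6) has coefficients 1,0,-1,0,0,0,1 for degrees 0…6.
(1 + x^3)^4 has coefficients 1,0,0,4,0,0,6,0,0,4,0 for degrees 0…10.
Multiplying by (1 + 2x)^2 gives running coefficients 1,4,4,4,16,16,6,24,24,4,16 for degrees 0…10.
Finally multiplying by (2 + x + x^2 - x^3), the product of all factors after the first has coefficients 2,9,13,15,36,48,40,54,62,50,36 for degrees 0…10.
[x^10] = 1·36 − 1·62 + 1·36 = 10.

10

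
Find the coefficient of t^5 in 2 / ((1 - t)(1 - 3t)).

Partial fractions give a closed form: a_n = (-1)·1^n + (3)·3^n.
At n = 5: a_5 = 728.

728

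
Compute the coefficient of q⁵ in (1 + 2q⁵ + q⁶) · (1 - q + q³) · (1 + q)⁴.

(1 + 2q⁵ + q⁶) has coefficients 1,0,0,0,0,2 for degrees 0…5.
(1 - q + q³) has coefficients 1,-1,0,1,0,0 for degrees 0…5.
Finally multiplying by (1 + q)⁴, the product of all factors after the first has coefficients 1,3,2,-1,1,5 for degrees 0…5.
[q⁵] = 1·5 + 2·1 = 7.

7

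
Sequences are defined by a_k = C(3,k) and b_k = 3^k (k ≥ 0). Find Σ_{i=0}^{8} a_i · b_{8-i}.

The convolution is the x^8 coefficient of A(x)B(x).
Σ = 1·6561 + 3·2187 + 3·729 + 1·243 + 0·81 + 0·27 + 0·9 + 0·3 + 0·1 = 15552.

15552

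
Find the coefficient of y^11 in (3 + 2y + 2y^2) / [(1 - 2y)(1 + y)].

The denominator gives the recurrence a_n = a_(n−1) + 2a_(n−2) for n ≥ 3; the numerator fixes a_0 = 3, a_1 = 5, a_2 = 13.
Iterating: 3, 5, 13, 23, 49, 95, 193, 383, 769, 1535, 3073, 6143, so a_11 = 6143.

6143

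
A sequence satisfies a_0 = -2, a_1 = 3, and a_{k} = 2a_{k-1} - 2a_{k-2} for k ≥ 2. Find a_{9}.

48

The ordinary generating function has denominator 1 - 2y + 2y^2.
Iterating the recurrence: a_0,…,a_{9} = -2, 3, 10, 14, 8, -12, -40, -56, -32, 48.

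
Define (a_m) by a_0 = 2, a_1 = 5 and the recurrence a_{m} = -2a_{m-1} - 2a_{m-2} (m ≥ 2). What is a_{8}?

The ordinary generating function has denominator 1 + 2q + 2q^2.
Iterating the recurrence: a_0,…,a_{8} = 2, 5, -14, 18, -8, -20, 56, -72, 32.

32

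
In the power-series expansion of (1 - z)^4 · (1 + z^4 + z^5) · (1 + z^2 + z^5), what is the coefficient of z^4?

(1 - z)^4 has coefficients 1,-4,6,-4,1 for degrees 0…4.
(1 + z^4 + z^5) has coefficients 1,0,0,0,1 for degrees 0…4.
Finally multiplying by (1 + z^2 + z^5), the product of all factors after the first has coefficients 1,0,1,0,1 for degrees 0…4.
[z^4] = 1·1 − 4·0 + 6·1 − 4·0 + 1·1 = 8.

8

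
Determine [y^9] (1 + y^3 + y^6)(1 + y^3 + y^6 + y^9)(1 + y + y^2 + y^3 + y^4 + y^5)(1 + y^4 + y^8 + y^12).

10

(1 + y^3 + y^6) has coefficients 1,0,0,1,0,0,1 for degrees 0…6.
(1 + y^3 + y^6 + y^9) has coefficients 1,0,0,1,0,0,1,0,0,1 for degrees 0…9.
Multiplying by (1 + y + y^2 + y^3 + y^4 + y^5) gives running coefficients 1,1,1,2,2,2,2,2,2,2 for degrees 0…9.
Finally multiplying by (1 + y^4 + y^8 + y^12), the product of all factors after the first has coefficients 1,1,1,2,3,3,3,4,5,5 for degrees 0…9.
[y^9] = 1·5 + 1·3 + 1·2 = 10.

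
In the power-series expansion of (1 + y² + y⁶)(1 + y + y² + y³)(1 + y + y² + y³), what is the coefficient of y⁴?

(1 + y² + y⁶) has coefficients 1,0,1,0,0 for degrees 0…4.
(1 + y + y² + y³) has coefficients 1,1,1,1,0 for degrees 0…4.
Finally multiplying by (1 + y + y² + y³), the product of all factors after the first has coefficients 1,2,3,4,3 for degrees 0…4.
[y⁴] = 1·3 + 1·3 = 6.

6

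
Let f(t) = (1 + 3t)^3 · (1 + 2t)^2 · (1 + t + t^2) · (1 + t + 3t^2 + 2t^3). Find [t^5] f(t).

(1 + 3t)^3 has coefficients 1,9,27,27 for degrees 0…3.
(1 + 2t)^2 has coefficients 1,4,4,0,0,0 for degrees 0…5.
Multiplying by (1 + t + t^2) gives running coefficients 1,5,9,8,4,0 for degrees 0…5.
Finally multiplying by (1 + t + 3t^2 + 2t^3), the product of all factors after the first has coefficients 1,6,17,34,49,46 for degrees 0…5.
[t^5] = 1·46 + 9·49 + 27·34 + 27·17 = 1864.

1864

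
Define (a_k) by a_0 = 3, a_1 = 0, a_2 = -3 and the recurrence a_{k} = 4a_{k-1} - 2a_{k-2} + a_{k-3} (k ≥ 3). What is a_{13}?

-2429952

The ordinary generating function has denominator 1 - 4t + 2t^2 - t^3.
Iterating the recurrence: a_0,…,a_{13} = 3, 0, -3, -9, -30, -105, -369, -1296, -4551, -15981, -56118, -197061, -691989, -2429952.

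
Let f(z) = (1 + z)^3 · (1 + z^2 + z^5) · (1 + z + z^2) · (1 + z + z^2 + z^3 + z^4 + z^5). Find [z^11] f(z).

28

(1 + z)^3 has coefficients 1,3,3,1 for degrees 0…3.
(1 + z^2 + z^5) has coefficients 1,0,1,0,0,1,0,0,0,0,0,0 for degrees 0…11.
Multiplying by (1 + z + z^2) gives running coefficients 1,1,2,1,1,1,1,1,0,0,0,0 for degrees 0…11.
Finally multiplying by (1 + z + z^2 + z^3 + z^4 + z^5), the product of all factors after the first has coefficients 1,2,4,5,6,7,7,7,5,4,3,2 for degrees 0…11.
[z^11] = 1·2 + 3·3 + 3·4 + 1·5 = 28.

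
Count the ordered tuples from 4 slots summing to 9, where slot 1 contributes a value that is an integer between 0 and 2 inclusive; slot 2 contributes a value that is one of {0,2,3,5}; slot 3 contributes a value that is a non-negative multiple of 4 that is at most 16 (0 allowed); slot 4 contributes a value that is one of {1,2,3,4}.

12

The generating function for the choices is (1 + z + z^2)·(1 + z^2 + z^3 + z^5)·(1 + z^4 + z^8 + z^12 + z^16)·(z + z^2 + z^3 + z^4); the count is [z^9].
(1 + z + z^2) has coefficients 1,1,1 for degrees 0…2.
(1 + z^2 + z^3 + z^5) has coefficients 1,0,1,1,0,1,0,0,0,0 for degrees 0…9.
Multiplying by (1 + z^4 + z^8 + z^12 + z^16) gives running coefficients 1,0,1,1,1,1,1,1,1,1 for degrees 0…9.
Finally multiplying by (z + z^2 + z^3 + z^4), the product of all factors after the first has coefficients 0,1,1,2,3,3,4,4,4,4 for degrees 0…9.
[z^9] = 1·4 + 1·4 + 1·4 = 12.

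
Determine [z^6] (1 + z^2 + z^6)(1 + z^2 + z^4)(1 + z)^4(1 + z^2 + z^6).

32

(1 + z^2 + z^6) has coefficients 1,0,1,0,0,0,1 for degrees 0…6.
(1 + z^2 + z^4) has coefficients 1,0,1,0,1,0,0 for degrees 0…6.
Multiplying by (1 + z)^4 gives running coefficients 1,4,7,8,8,8,7 for degrees 0…6.
Finally multiplying by (1 + z^2 + z^6), the product of all factors after the first has coefficients 1,4,8,12,15,16,16 for degrees 0…6.
[z^6] = 1·16 + 1·15 + 1·1 = 32.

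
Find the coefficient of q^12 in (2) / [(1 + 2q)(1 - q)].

Partial fractions give a closed form: a_n = (4/3)·(-2)^n + (2/3)·1^n.
At n = 12: a_12 = 5462.

5462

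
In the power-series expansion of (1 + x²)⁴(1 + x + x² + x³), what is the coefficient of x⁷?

10

(1 + x²)⁴ has coefficients 1,0,4,0,6,0,4,0 for degrees 0…7.
(1 + x + x² + x³) has coefficients 1,1,1,1,0,0,0,0 for degrees 0…7.
[x⁷] = 1·0 + 4·0 + 6·1 + 4·1 = 10.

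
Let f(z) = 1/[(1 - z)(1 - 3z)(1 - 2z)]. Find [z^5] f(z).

Partial fractions give a closed form: a_n = (1/2)·1^n + (9/2)·3^n + (-4)·2^n.
At n = 5: a_5 = 966.

966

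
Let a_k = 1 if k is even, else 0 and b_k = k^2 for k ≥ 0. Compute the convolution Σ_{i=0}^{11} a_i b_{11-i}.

286

The convolution is the x^11 coefficient of A(x)B(x).
Σ = 1·121 + 0·100 + 1·81 + 0·64 + 1·49 + 0·36 + 1·25 + 0·16 + 1·9 + 0·4 + 1·1 + 0·0 = 286.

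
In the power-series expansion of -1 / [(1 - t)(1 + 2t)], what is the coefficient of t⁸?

-171

The denominator gives the recurrence a_n = −a_(n−1) + 2a_(n−2) for n ≥ 2; the numerator fixes a_0 = -1, a_1 = 1.
Iterating: -1, 1, -3, 5, -11, 21, -43, 85, -171, so a_8 = -171.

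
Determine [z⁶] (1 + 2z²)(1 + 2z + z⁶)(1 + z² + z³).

5

(1 + 2z²) has coefficients 1,0,2 for degrees 0…2.
(1 + 2z + z⁶) has coefficients 1,2,0,0,0,0,1 for degrees 0…6.
Finally multiplying by (1 + z² + z³), the product of all factors after the first has coefficients 1,2,1,3,2,0,1 for degrees 0…6.
[z⁶] = 1·1 + 2·2 = 5.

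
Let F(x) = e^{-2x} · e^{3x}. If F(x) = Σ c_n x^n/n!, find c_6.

1

The EGF product rule gives c_6 = Σ_{k_1+k_2=6} C(6; k_1,k_2) · ∏ g_i(k_i), where e^{-2x} gives (-2)^k; e^{3x} gives (3)^k.
g_1(k) for k = 0…6: 1, -2, 4, -8, 16, -32, 64.
g_2(k) for k = 0…6: 1, 3, 9, 27, 81, 243, 729.
c_6 = Σ_k C(6,k)·g_1(k)·g_2(6−k) = 1·1·729 + 6·(-2)·243 + 15·4·81 + 20·(-8)·27 + 15·16·9 + 6·(-32)·3 + 1·64·1 = 729 − 2916 + 4860 − 4320 + 2160 − 576 + 64 = 1.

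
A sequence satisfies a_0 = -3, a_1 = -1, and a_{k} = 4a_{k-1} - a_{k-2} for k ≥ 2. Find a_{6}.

The ordinary generating function has denominator 1 - 4y + y^2.
Iterating the recurrence: a_0,…,a_{6} = -3, -1, -1, -3, -11, -41, -153.

-153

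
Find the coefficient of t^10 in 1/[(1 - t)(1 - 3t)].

88573

Partial fractions give a closed form: a_n = (-1/2)·1^n + (3/2)·3^n.
At n = 10: a_10 = 88573.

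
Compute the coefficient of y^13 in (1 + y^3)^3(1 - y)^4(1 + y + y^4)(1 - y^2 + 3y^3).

(1 + y^3)^3 has coefficients 1,0,0,3,0,0,3,0,0,1 for degrees 0…9.
(1 - y)^4 has coefficients 1,-4,6,-4,1,0,0,0,0,0,0,0,0,0 for degrees 0…13.
Multiplying by (1 + y + y^4) gives running coefficients 1,-3,2,2,-2,-3,6,-4,1,0,0,0,0,0 for degrees 0…13.
Finally multiplying by (1 - y^2 + 3y^3), the product of all factors after the first has coefficients 1,-3,1,8,-13,1,14,-7,-14,22,-13,3,0,0 for degrees 0…13.
[y^13] = 1·0 + 3·(-13) + 3·(-7) + 1·(-13) = -73.

-73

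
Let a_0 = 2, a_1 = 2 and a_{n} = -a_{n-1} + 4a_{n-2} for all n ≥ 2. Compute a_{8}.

The ordinary generating function has denominator 1 + t - 4t^2.
Iterating the recurrence: a_0,…,a_{8} = 2, 2, 6, 2, 22, -14, 102, -158, 566.

566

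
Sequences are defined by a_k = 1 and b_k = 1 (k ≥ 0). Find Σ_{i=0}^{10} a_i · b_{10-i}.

11

This is [x^10] in the product of the two ordinary generating functions.
Σ = 1·1 + 1·1 + 1·1 + 1·1 + 1·1 + 1·1 + 1·1 + 1·1 + 1·1 + 1·1 + 1·1 = 11.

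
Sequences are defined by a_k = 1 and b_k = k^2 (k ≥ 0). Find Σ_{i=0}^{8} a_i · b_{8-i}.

204

This is [x^8] in the product of the two ordinary generating functions.
Σ = 1·64 + 1·49 + 1·36 + 1·25 + 1·16 + 1·9 + 1·4 + 1·1 + 1·0 = 204.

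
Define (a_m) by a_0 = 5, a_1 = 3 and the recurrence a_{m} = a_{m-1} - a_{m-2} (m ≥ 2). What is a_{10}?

The ordinary generating function has denominator 1 - q + q^2.
Iterating the recurrence: a_0,…,a_{10} = 5, 3, -2, -5, -3, 2, 5, 3, -2, -5, -3.

-3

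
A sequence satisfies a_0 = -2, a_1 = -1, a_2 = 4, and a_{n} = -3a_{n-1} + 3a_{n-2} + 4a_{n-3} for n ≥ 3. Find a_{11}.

The ordinary generating function has denominator 1 + 3x - 3x^2 - 4x^3.
Iterating the recurrence: a_0,…,a_{11} = -2, -1, 4, -23, 77, -284, 991, -3517, 12388, -43751, 154349, -544748.

-544748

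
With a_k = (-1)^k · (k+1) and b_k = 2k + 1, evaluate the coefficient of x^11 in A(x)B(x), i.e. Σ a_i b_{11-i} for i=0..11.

The convolution is the t^11 coefficient of A(t)B(t).
Σ = 1·23 − 2·21 + 3·19 − 4·17 + 5·15 − 6·13 + 7·11 − 8·9 + 9·7 − 10·5 + 11·3 − 12·1 = 6.

6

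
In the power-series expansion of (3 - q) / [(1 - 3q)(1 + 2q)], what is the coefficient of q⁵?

344

Partial fractions give a closed form: a_n = (8/5)·3^n + (7/5)·(-2)^n.
At n = 5: a_5 = 344.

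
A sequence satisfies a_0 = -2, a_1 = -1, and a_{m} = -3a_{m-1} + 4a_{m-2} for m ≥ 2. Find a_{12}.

The ordinary generating function has denominator 1 + 3x - 4x^2.
Iterating the recurrence: a_0,…,a_{12} = -2, -1, -5, 11, -53, 203, -821, 3275, -13109, 52427, -209717, 838859, -3355445.

-3355445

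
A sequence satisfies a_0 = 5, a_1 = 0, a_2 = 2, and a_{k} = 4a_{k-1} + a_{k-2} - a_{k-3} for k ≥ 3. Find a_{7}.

The ordinary generating function has denominator 1 - 4x - x^2 + x^3.
Iterating the recurrence: a_0,…,a_{7} = 5, 0, 2, 3, 14, 57, 239, 999.

999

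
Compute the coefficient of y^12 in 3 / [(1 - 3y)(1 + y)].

1195743

Partial fractions give a closed form: a_n = (9/4)·3^n + (3/4)·(-1)^n.
At n = 12: a_12 = 1195743.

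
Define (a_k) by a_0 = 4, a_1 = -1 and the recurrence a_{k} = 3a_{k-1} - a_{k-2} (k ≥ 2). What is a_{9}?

-6532

The ordinary generating function has denominator 1 - 3z + z^2.
Iterating the recurrence: a_0,…,a_{9} = 4, -1, -7, -20, -53, -139, -364, -953, -2495, -6532.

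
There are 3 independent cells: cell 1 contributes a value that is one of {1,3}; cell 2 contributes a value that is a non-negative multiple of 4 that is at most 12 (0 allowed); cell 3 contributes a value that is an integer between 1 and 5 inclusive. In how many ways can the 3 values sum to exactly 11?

2

The generating function for the choices is (x + x³)·(1 + x⁴ + x⁸ + x¹²)·(x + x² + x³ + x⁴ + x⁵); the count is [x¹¹].
(x + x³) has coefficients 0,1,0,1 for degrees 0…3.
(1 + x⁴ + x⁸ + x¹²) has coefficients 1,0,0,0,1,0,0,0,1,0,0,0 for degrees 0…11.
Finally multiplying by (x + x² + x³ + x⁴ + x⁵), the product of all factors after the first has coefficients 0,1,1,1,1,2,1,1,1,2,1,1 for degrees 0…11.
[x¹¹] = 1·1 + 1·1 = 2.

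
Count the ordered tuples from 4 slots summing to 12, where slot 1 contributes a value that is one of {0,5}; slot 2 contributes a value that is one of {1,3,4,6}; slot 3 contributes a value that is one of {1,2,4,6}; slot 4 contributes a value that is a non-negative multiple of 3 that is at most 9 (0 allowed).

8

The generating function for the choices is (1 + t^5)·(t + t^3 + t^4 + t^6)·(t + t^2 + t^4 + t^6)·(1 + t^3 + t^6 + t^9); the count is [t^12].
(1 + t^5) has coefficients 1,0,0,0,0,1 for degrees 0…5.
(t + t^3 + t^4 + t^6) has coefficients 0,1,0,1,1,0,1,0,0,0,0,0,0 for degrees 0…12.
Multiplying by (t + t^2 + t^4 + t^6) gives running coefficients 0,0,1,1,1,3,1,3,2,1,2,0,1 for degrees 0…12.
Finally multiplying by (1 + t^3 + t^6 + t^9), the product of all factors after the first has coefficients 0,0,1,1,1,4,2,4,6,3,6,6,4 for degrees 0…12.
[t^12] = 1·4 + 1·4 = 8.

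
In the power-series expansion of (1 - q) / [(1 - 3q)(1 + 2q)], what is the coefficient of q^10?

The denominator gives the recurrence a_n = a_(n−1) + 6a_(n−2) for n ≥ 3; the numerator fixes a_0 = 1, a_1 = 0, a_2 = 6.
Iterating: 1, 0, 6, 6, 42, 78, 330, 798, 2778, 7566, 24234, so a_10 = 24234.

24234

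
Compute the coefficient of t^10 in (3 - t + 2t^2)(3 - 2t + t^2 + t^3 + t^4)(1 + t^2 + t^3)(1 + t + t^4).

(3 - t + 2t^2) has coefficients 3,-1,2 for degrees 0…2.
(3 - 2t + t^2 + t^3 + t^4) has coefficients 3,-2,1,1,1,0,0,0,0,0,0 for degrees 0…10.
Multiplying by (1 + t^2 + t^3) gives running coefficients 3,-2,4,2,0,2,2,1,0,0,0 for degrees 0…10.
Finally multiplying by (1 + t + t^4), the product of all factors after the first has coefficients 3,1,2,6,5,0,8,5,1,2,2 for degrees 0…10.
[t^10] = 3·2 − 1·2 + 2·1 = 6.

6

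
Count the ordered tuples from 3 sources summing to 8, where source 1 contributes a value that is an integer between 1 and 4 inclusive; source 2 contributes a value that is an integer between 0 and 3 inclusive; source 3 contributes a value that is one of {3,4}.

The generating function for the choices is (t + t² + t³ + t⁴)·(1 + t + t² + t³)·(t³ + t⁴); the count is [t⁸].
(t + t² + t³ + t⁴) has coefficients 0,1,1,1,1 for degrees 0…4.
(1 + t + t² + t³) has coefficients 1,1,1,1,0,0,0,0,0 for degrees 0…8.
Finally multiplying by (t³ + t⁴), the product of all factors after the first has coefficients 0,0,0,1,2,2,2,1,0 for degrees 0…8.
[t⁸] = 1·1 + 1·2 + 1·2 + 1·2 = 7.

7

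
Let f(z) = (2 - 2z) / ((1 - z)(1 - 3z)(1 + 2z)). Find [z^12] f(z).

641006

The denominator gives the recurrence a_n = 2a_(n−1) + 5a_(n−2) − 6a_(n−3) for n ≥ 3; the numerator fixes a_0 = 2, a_1 = 2, a_2 = 14.
Iterating: 2, 2, 14, 26, 110, 266, 926, 2522, 8078, 23210, 71678, 210938, 641006, so a_12 = 641006.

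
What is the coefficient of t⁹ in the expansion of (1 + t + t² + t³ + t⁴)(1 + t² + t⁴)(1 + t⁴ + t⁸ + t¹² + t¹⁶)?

3

(1 + t + t² + t³ + t⁴) has coefficients 1,1,1,1,1 for degrees 0…4.
(1 + t² + t⁴) has coefficients 1,0,1,0,1,0,0,0,0,0 for degrees 0…9.
Finally multiplying by (1 + t⁴ + t⁸ + t¹² + t¹⁶), the product of all factors after the first has coefficients 1,0,1,0,2,0,1,0,2,0 for degrees 0…9.
[t⁹] = 1·0 + 1·2 + 1·0 + 1·1 + 1·0 = 3.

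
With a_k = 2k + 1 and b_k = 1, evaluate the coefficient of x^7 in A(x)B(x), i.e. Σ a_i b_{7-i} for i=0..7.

64

Write out a_i and b_{7-i} for i = 0,…,7 and sum the products.
Σ = 1·1 + 3·1 + 5·1 + 7·1 + 9·1 + 11·1 + 13·1 + 15·1 = 64.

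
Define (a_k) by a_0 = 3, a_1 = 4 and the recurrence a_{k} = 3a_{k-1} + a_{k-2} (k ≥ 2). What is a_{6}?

The ordinary generating function has denominator 1 - 3y - y^2.
Iterating the recurrence: a_0,…,a_{6} = 3, 4, 15, 49, 162, 535, 1767.

1767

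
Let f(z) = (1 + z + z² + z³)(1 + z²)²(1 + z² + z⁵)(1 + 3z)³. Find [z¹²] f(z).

199

(1 + z + z² + z³) has coefficients 1,1,1,1 for degrees 0…3.
(1 + z²)² has coefficients 1,0,2,0,1,0,0,0,0,0,0,0,0 for degrees 0…12.
Multiplying by (1 + z² + z⁵) gives running coefficients 1,0,3,0,3,1,1,2,0,1,0,0,0 for degrees 0…12.
Finally multiplying by (1 + 3z)³, the product of all factors after the first has coefficients 1,9,30,54,84,109,91,119,72,82,63,27,27 for degrees 0…12.
[z¹²] = 1·27 + 1·27 + 1·63 + 1·82 = 199.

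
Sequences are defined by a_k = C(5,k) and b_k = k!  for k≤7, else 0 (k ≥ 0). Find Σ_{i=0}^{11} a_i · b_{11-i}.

Write out a_i and b_{11-i} for i = 0,…,11 and sum the products.
Σ = 1·0 + 5·0 + 10·0 + 10·0 + 5·5040 + 1·720 + 0·120 + 0·24 + 0·6 + 0·2 + 0·1 + 0·1 = 25920.

25920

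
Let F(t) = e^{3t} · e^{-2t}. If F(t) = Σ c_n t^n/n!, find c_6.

1

The EGF product rule gives c_6 = Σ_{k_1+k_2=6} C(6; k_1,k_2) · ∏ g_i(k_i), where e^{3t} gives (3)^k; e^{-2t} gives (-2)^k.
g_1(k) for k = 0…6: 1, 3, 9, 27, 81, 243, 729.
g_2(k) for k = 0…6: 1, -2, 4, -8, 16, -32, 64.
c_6 = Σ_k C(6,k)·g_1(k)·g_2(6−k) = 1·1·64 + 6·3·(-32) + 15·9·16 + 20·27·(-8) + 15·81·4 + 6·243·(-2) + 1·729·1 = 64 − 576 + 2160 − 4320 + 4860 − 2916 + 729 = 1.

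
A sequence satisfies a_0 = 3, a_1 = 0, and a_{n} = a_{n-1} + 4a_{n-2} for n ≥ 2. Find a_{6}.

348

The ordinary generating function has denominator 1 - y - 4y^2.
Iterating the recurrence: a_0,…,a_{6} = 3, 0, 12, 12, 60, 108, 348.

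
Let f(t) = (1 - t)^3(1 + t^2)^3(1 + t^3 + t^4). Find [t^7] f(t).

-4

(1 - t)^3 has coefficients 1,-3,3,-1 for degrees 0…3.
(1 + t^2)^3 has coefficients 1,0,3,0,3,0,1,0 for degrees 0…7.
Finally multiplying by (1 + t^3 + t^4), the product of all factors after the first has coefficients 1,0,3,1,4,3,4,3 for degrees 0…7.
[t^7] = 1·3 − 3·4 + 3·3 − 1·4 = -4.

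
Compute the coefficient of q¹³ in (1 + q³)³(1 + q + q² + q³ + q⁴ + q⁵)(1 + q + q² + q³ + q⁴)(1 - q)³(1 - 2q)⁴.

(1 + q³)³ has coefficients 1,0,0,3,0,0,3,0,0,1 for degrees 0…9.
(1 + q + q² + q³ + q⁴ + q⁵) has coefficients 1,1,1,1,1,1,0,0,0,0,0,0,0,0 for degrees 0…13.
Multiplying by (1 + q + q² + q³ + q⁴) gives running coefficients 1,2,3,4,5,5,4,3,2,1,0,0,0,0 for degrees 0…13.
Multiplying by (1 - q)³ gives running coefficients 1,-1,0,0,0,-1,0,1,0,0,0,1,-1,0 for degrees 0…13.
Finally multiplying by (1 - 2q)⁴, the product of all factors after the first has coefficients 1,-9,32,-56,48,-17,8,-23,24,8,-32,17,-9,32 for degrees 0…13.
[q¹³] = 1·32 + 3·(-32) + 3·(-23) + 1·48 = -85.

-85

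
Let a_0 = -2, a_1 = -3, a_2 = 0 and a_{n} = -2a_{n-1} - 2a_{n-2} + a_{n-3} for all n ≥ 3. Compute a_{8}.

The ordinary generating function has denominator 1 + 2z + 2z^2 - z^3.
Iterating the recurrence: a_0,…,a_{8} = -2, -3, 0, 4, -11, 14, -2, -35, 88.

88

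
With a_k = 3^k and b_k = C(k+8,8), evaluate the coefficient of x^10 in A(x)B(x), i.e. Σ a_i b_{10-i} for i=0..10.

The convolution is the x^10 coefficient of A(x)B(x).
Σ = 1·43758 + 3·24310 + 9·12870 + 27·6435 + 81·3003 + 243·1287 + 729·495 + 2187·165 + 6561·45 + 19683·9 + 59049·1 = 2215398.

2215398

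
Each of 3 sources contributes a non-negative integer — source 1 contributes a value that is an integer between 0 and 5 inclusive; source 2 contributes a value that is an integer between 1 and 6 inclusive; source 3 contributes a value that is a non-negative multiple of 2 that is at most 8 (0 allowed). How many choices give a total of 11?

17

The generating function for the choices is (1 + x + x² + x³ + x⁴ + x⁵)·(x + x² + x³ + x⁴ + x⁵ + x⁶)·(1 + x² + x⁴ + x⁶ + x⁸); the count is [x¹¹].
(1 + x + x² + x³ + x⁴ + x⁵) has coefficients 1,1,1,1,1,1 for degrees 0…5.
(x + x² + x³ + x⁴ + x⁵ + x⁶) has coefficients 0,1,1,1,1,1,1,0,0,0,0,0 for degrees 0…11.
Finally multiplying by (1 + x² + x⁴ + x⁶ + x⁸), the product of all factors after the first has coefficients 0,1,1,2,2,3,3,3,3,3,3,2 for degrees 0…11.
[x¹¹] = 1·2 + 1·3 + 1·3 + 1·3 + 1·3 + 1·3 = 17.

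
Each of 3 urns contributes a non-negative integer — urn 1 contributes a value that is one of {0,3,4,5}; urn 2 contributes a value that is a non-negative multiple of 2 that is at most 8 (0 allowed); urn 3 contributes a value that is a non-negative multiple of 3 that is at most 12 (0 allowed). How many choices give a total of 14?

7

The generating function for the choices is (1 + t³ + t⁴ + t⁵)·(1 + t² + t⁴ + t⁶ + t⁸)·(1 + t³ + t⁶ + t⁹ + t¹²); the count is [t¹⁴].
(1 + t³ + t⁴ + t⁵) has coefficients 1,0,0,1,1,1 for degrees 0…5.
(1 + t² + t⁴ + t⁶ + t⁸) has coefficients 1,0,1,0,1,0,1,0,1,0,0,0,0,0,0 for degrees 0…14.
Finally multiplying by (1 + t³ + t⁶ + t⁹ + t¹²), the product of all factors after the first has coefficients 1,0,1,1,1,1,2,1,2,2,1,2,2,1,2 for degrees 0…14.
[t¹⁴] = 1·2 + 1·2 + 1·1 + 1·2 = 7.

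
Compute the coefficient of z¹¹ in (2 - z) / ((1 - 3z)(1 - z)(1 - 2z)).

Partial fractions give a closed form: a_n = (15/2)·3^n + (1/2)·1^n + (-6)·2^n.
At n = 11: a_11 = 1316315.

1316315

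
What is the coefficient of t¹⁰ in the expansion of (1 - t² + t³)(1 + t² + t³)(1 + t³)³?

(1 - t² + t³) has coefficients 1,0,-1,1 for degrees 0…3.
(1 + t² + t³) has coefficients 1,0,1,1,0,0,0,0,0,0,0 for degrees 0…10.
Finally multiplying by (1 + t³)³, the product of all factors after the first has coefficients 1,0,1,4,0,3,6,0,3,4,0 for degrees 0…10.
[t¹⁰] = 1·0 − 1·3 + 1·0 = -3.

-3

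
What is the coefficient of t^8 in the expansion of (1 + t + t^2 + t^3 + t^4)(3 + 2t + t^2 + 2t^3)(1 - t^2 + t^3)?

2

(1 + t + t^2 + t^3 + t^4) has coefficients 1,1,1,1,1 for degrees 0…4.
(3 + 2t + t^2 + 2t^3) has coefficients 3,2,1,2,0,0,0,0,0 for degrees 0…8.
Finally multiplying by (1 - t^2 + t^3), the product of all factors after the first has coefficients 3,2,-2,3,1,-1,2,0,0 for degrees 0…8.
[t^8] = 1·0 + 1·0 + 1·2 + 1·(-1) + 1·1 = 2.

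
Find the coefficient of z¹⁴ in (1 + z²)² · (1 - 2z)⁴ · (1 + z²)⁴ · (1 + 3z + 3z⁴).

1578

(1 + z²)² has coefficients 1,0,2,0,1 for degrees 0…4.
(1 - 2z)⁴ has coefficients 1,-8,24,-32,16,0,0,0,0,0,0,0,0,0,0 for degrees 0…14.
Multiplying by (1 + z²)⁴ gives running coefficients 1,-8,28,-64,118,-176,212,-224,193,-136,88,-32,16,0,0 for degrees 0…14.
Finally multiplying by (1 + 3z + 3z⁴), the product of all factors after the first has coefficients 1,-5,4,20,-71,154,-232,220,-125,-85,316,-440,499,-360,264 for degrees 0…14.
[z¹⁴] = 1·264 + 2·499 + 1·316 = 1578.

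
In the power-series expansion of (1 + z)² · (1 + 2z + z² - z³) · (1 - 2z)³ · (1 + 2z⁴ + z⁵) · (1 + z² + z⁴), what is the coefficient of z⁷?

(1 + z)² has coefficients 1,2,1 for degrees 0…2.
(1 + 2z + z² - z³) has coefficients 1,2,1,-1,0,0,0,0 for degrees 0…7.
Multiplying by (1 - 2z)³ gives running coefficients 1,-4,1,9,2,-20,8,0 for degrees 0…7.
Multiplying by (1 + 2z⁴ + z⁵) gives running coefficients 1,-4,1,9,4,-27,6,19 for degrees 0…7.
Finally multiplying by (1 + z² + z⁴), the product of all factors after the first has coefficients 1,-4,2,5,6,-22,11,1 for degrees 0…7.
[z⁷] = 1·1 + 2·11 + 1·(-22) = 1.

1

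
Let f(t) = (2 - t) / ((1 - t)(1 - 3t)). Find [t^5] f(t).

607

The denominator gives the recurrence a_n = 4a_(n−1) − 3a_(n−2) for n ≥ 3; the numerator fixes a_0 = 2, a_1 = 7, a_2 = 22.
Iterating: 2, 7, 22, 67, 202, 607, so a_5 = 607.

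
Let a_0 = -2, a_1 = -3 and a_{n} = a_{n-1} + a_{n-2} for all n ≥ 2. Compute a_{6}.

-34

The ordinary generating function has denominator 1 - q - q^2.
Iterating the recurrence: a_0,…,a_{6} = -2, -3, -5, -8, -13, -21, -34.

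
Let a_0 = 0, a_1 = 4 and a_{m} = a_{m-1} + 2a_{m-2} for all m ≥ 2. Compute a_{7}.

172

The ordinary generating function has denominator 1 - z - 2z^2.
Iterating the recurrence: a_0,…,a_{7} = 0, 4, 4, 12, 20, 44, 84, 172.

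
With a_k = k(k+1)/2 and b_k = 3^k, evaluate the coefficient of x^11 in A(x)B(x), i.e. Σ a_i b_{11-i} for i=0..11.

Write out a_i and b_{11-i} for i = 0,…,11 and sum the products.
Σ = 0·177147 + 1·59049 + 3·19683 + 6·6561 + 10·2187 + 15·729 + 21·243 + 28·81 + 36·27 + 45·9 + 55·3 + 66·1 = 199248.

199248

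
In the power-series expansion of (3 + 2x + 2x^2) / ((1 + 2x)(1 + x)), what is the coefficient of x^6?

317

The denominator gives the recurrence a_n = −3a_(n−1) − 2a_(n−2) for n ≥ 3; the numerator fixes a_0 = 3, a_1 = -7, a_2 = 17.
Iterating: 3, -7, 17, -37, 77, -157, 317, so a_6 = 317.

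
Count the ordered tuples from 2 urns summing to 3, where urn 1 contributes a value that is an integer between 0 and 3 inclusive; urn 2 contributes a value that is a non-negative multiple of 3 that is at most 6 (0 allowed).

The generating function for the choices is (1 + t + t^2 + t^3)·(1 + t^3 + t^6); the count is [t^3].
(1 + t + t^2 + t^3) has coefficients 1,1,1,1 for degrees 0…3.
(1 + t^3 + t^6) has coefficients 1,0,0,1 for degrees 0…3.
[t^3] = 1·1 + 1·0 + 1·0 + 1·1 = 2.

2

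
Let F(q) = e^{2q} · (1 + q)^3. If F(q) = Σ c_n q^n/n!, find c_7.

8864

The EGF product rule gives c_7 = Σ_{k_1+k_2=7} C(7; k_1,k_2) · ∏ g_i(k_i), where e^{2q} gives (2)^k; (1+q)^3 gives the falling factorial (3)_k.
g_1(k) for k = 0…7: 1, 2, 4, 8, 16, 32, 64, 128.
g_2(k) for k = 0…7: 1, 3, 6, 6, 0, 0, 0, 0.
c_7 = Σ_k C(7,k)·g_1(k)·g_2(7−k) = 35·16·6 + 21·32·6 + 7·64·3 + 1·128·1 = 3360 + 4032 + 1344 + 128 = 8864.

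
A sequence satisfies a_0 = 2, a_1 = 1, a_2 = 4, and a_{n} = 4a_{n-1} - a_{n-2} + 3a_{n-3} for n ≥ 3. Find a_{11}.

1207625

The ordinary generating function has denominator 1 - 4q + q^2 - 3q^3.
Iterating the recurrence: a_0,…,a_{11} = 2, 1, 4, 21, 83, 323, 1272, 5014, 19753, 77814, 306545, 1207625.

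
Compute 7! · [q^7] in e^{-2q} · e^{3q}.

1

The EGF product rule gives c_7 = Σ_{k_1+k_2=7} C(7; k_1,k_2) · ∏ g_i(k_i), where e^{-2q} gives (-2)^k; e^{3q} gives (3)^k.
g_1(k) for k = 0…7: 1, -2, 4, -8, 16, -32, 64, -128.
g_2(k) for k = 0…7: 1, 3, 9, 27, 81, 243, 729, 2187.
c_7 = Σ_k C(7,k)·g_1(k)·g_2(7−k) = 1·1·2187 + 7·(-2)·729 + 21·4·243 + 35·(-8)·81 + 35·16·27 + 21·(-32)·9 + 7·64·3 + 1·(-128)·1 = 2187 − 10206 + 20412 − 22680 + 15120 − 6048 + 1344 − 128 = 1.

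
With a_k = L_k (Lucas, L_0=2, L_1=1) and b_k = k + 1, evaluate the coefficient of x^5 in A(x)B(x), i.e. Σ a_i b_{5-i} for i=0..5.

The convolution is the t^5 coefficient of A(t)B(t).
Σ = 2·6 + 1·5 + 3·4 + 4·3 + 7·2 + 11·1 = 66.

66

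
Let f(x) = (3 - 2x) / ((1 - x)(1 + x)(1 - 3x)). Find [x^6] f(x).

1914

The denominator gives the recurrence a_n = 3a_(n−1) + a_(n−2) − 3a_(n−3) for n ≥ 3; the numerator fixes a_0 = 3, a_1 = 7, a_2 = 24.
Iterating: 3, 7, 24, 70, 213, 637, 1914, so a_6 = 1914.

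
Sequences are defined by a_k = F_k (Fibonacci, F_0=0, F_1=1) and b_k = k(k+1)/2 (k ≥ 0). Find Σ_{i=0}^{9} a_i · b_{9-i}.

The convolution is the t^9 coefficient of A(t)B(t).
Σ = 0·45 + 1·36 + 1·28 + 2·21 + 3·15 + 5·10 + 8·6 + 13·3 + 21·1 + 34·0 = 309.

309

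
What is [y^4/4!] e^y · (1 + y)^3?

73

The EGF product rule gives c_4 = Σ_{k_1+k_2=4} C(4; k_1,k_2) · ∏ g_i(k_i), where e^y gives (1)^k; (1+y)^3 gives the falling factorial (3)_k.
g_1(k) for k = 0…4: 1, 1, 1, 1, 1.
g_2(k) for k = 0…4: 1, 3, 6, 6, 0.
c_4 = Σ_k C(4,k)·g_1(k)·g_2(4−k) = 4·1·6 + 6·1·6 + 4·1·3 + 1·1·1 = 24 + 36 + 12 + 1 = 73.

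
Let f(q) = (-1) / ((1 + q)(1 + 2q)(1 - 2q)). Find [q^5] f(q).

Partial fractions give a closed form: a_n = (1/3)·(-1)^n + (-1)·(-2)^n + (-1/3)·2^n.
At n = 5: a_5 = 21.

21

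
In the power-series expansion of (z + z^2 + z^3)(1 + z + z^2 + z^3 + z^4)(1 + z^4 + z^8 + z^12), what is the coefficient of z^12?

(z + z^2 + z^3) has coefficients 0,1,1,1 for degrees 0…3.
(1 + z + z^2 + z^3 + z^4) has coefficients 1,1,1,1,1,0,0,0,0,0,0,0,0 for degrees 0…12.
Finally multiplying by (1 + z^4 + z^8 + z^12), the product of all factors after the first has coefficients 1,1,1,1,2,1,1,1,2,1,1,1,2 for degrees 0…12.
[z^12] = 1·1 + 1·1 + 1·1 = 3.

3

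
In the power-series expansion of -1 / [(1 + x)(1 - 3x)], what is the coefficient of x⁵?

-182

The denominator gives the recurrence a_n = 2a_(n−1) + 3a_(n−2) for n ≥ 2; the numerator fixes a_0 = -1, a_1 = -2.
Iterating: -1, -2, -7, -20, -61, -182, so a_5 = -182.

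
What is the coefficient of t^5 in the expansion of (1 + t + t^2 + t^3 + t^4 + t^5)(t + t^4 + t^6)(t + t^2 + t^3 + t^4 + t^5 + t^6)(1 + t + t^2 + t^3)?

11

(1 + t + t^2 + t^3 + t^4 + t^5) has coefficients 1,1,1,1,1,1 for degrees 0…5.
(t + t^4 + t^6) has coefficients 0,1,0,0,1,0 for degrees 0…5.
Multiplying by (t + t^2 + t^3 + t^4 + t^5 + t^6) gives running coefficients 0,0,1,1,1,2 for degrees 0…5.
Finally multiplying by (1 + t + t^2 + t^3), the product of all factors after the first has coefficients 0,0,1,2,3,5 for degrees 0…5.
[t^5] = 1·5 + 1·3 + 1·2 + 1·1 + 1·0 + 1·0 = 11.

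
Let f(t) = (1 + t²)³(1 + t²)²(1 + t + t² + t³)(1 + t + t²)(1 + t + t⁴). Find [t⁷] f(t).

118

(1 + t²)³ has coefficients 1,0,3,0,3,0,1 for degrees 0…6.
(1 + t²)² has coefficients 1,0,2,0,1,0,0,0 for degrees 0…7.
Multiplying by (1 + t + t² + t³) gives running coefficients 1,1,3,3,3,3,1,1 for degrees 0…7.
Multiplying by (1 + t + t²) gives running coefficients 1,2,5,7,9,9,7,5 for degrees 0…7.
Finally multiplying by (1 + t + t⁴), the product of all factors after the first has coefficients 1,3,7,12,17,20,21,19 for degrees 0…7.
[t⁷] = 1·19 + 3·20 + 3·12 + 1·3 = 118.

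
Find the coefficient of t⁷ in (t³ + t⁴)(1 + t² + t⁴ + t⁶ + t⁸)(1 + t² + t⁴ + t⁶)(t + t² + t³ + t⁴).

(t³ + t⁴) has coefficients 0,0,0,1,1 for degrees 0…4.
(1 + t² + t⁴ + t⁶ + t⁸) has coefficients 1,0,1,0,1,0,1,0 for degrees 0…7.
Multiplying by (1 + t² + t⁴ + t⁶) gives running coefficients 1,0,2,0,3,0,4,0 for degrees 0…7.
Finally multiplying by (t + t² + t³ + t⁴), the product of all factors after the first has coefficients 0,1,1,3,3,5,5,7 for degrees 0…7.
[t⁷] = 1·3 + 1·3 = 6.

6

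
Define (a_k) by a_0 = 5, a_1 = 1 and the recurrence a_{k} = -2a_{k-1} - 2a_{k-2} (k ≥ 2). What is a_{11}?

The ordinary generating function has denominator 1 + 2y + 2y^2.
Iterating the recurrence: a_0,…,a_{11} = 5, 1, -12, 22, -20, -4, 48, -88, 80, 16, -192, 352.

352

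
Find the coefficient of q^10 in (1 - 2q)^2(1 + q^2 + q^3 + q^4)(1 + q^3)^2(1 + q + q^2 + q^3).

(1 - 2q)^2 has coefficients 1,-4,4 for degrees 0…2.
(1 + q^2 + q^3 + q^4) has coefficients 1,0,1,1,1,0,0,0,0,0,0 for degrees 0…10.
Multiplying by (1 + q^3)^2 gives running coefficients 1,0,1,3,1,2,3,2,1,1,1 for degrees 0…10.
Finally multiplying by (1 + q + q^2 + q^3), the product of all factors after the first has coefficients 1,1,2,5,5,7,9,8,8,7,5 for degrees 0…10.
[q^10] = 1·5 − 4·7 + 4·8 = 9.

9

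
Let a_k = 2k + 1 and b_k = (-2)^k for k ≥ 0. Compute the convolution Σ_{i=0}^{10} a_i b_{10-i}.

235

The convolution is the x^10 coefficient of A(x)B(x).
Σ = 1·1024 + 3·(-512) + 5·256 + 7·(-128) + 9·64 + 11·(-32) + 13·16 + 15·(-8) + 17·4 + 19·(-2) + 21·1 = 235.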